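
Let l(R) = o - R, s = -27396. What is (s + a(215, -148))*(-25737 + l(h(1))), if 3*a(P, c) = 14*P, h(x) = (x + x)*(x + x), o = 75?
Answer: 2032182548/3 ≈ 6.7739e+8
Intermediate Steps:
h(x) = 4*x² (h(x) = (2*x)*(2*x) = 4*x²)
a(P, c) = 14*P/3 (a(P, c) = (14*P)/3 = 14*P/3)
l(R) = 75 - R
(s + a(215, -148))*(-25737 + l(h(1))) = (-27396 + (14/3)*215)*(-25737 + (75 - 4*1²)) = (-27396 + 3010/3)*(-25737 + (75 - 4)) = -79178*(-25737 + (75 - 1*4))/3 = -79178*(-25737 + (75 - 4))/3 = -79178*(-25737 + 71)/3 = -79178/3*(-25666) = 2032182548/3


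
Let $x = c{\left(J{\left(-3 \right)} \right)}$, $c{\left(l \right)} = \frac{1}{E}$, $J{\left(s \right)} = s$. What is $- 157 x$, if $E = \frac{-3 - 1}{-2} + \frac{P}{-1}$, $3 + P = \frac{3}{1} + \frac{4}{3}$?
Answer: $- \frac{471}{2} \approx -235.5$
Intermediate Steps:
$P = \frac{4}{3}$ ($P = -3 + \left(\frac{3}{1} + \frac{4}{3}\right) = -3 + \left(3 \cdot 1 + 4 \cdot \frac{1}{3}\right) = -3 + \left(3 + \frac{4}{3}\right) = -3 + \frac{13}{3} = \frac{4}{3} \approx 1.3333$)
$E = \frac{2}{3}$ ($E = \frac{-3 - 1}{-2} + \frac{4}{3 \left(-1\right)} = \left(-4\right) \left(- \frac{1}{2}\right) + \frac{4}{3} \left(-1\right) = 2 - \frac{4}{3} = \frac{2}{3} \approx 0.66667$)
$c{\left(l \right)} = \frac{3}{2}$ ($c{\left(l \right)} = \frac{1}{\frac{2}{3}} = \frac{3}{2}$)
$x = \frac{3}{2} \approx 1.5$
$- 157 x = \left(-157\right) \frac{3}{2} = - \frac{471}{2}$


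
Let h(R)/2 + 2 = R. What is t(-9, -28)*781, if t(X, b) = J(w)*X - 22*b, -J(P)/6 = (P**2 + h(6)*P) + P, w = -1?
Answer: 143704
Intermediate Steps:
h(R) = -4 + 2*R
J(P) = -54*P - 6*P**2 (J(P) = -6*((P**2 + (-4 + 2*6)*P) + P) = -6*((P**2 + (-4 + 12)*P) + P) = -6*((P**2 + 8*P) + P) = -6*(P**2 + 9*P) = -54*P - 6*P**2)
t(X, b) = -22*b + 48*X (t(X, b) = (-6*(-1)*(9 - 1))*X - 22*b = (-6*(-1)*8)*X - 22*b = 48*X - 22*b = -22*b + 48*X)
t(-9, -28)*781 = (-22*(-28) + 48*(-9))*781 = (616 - 432)*781 = 184*781 = 143704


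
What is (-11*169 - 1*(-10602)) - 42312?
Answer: -33569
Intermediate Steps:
(-11*169 - 1*(-10602)) - 42312 = (-1859 + 10602) - 42312 = 8743 - 42312 = -33569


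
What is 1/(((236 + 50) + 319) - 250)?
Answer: 1/355 ≈ 0.0028169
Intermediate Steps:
1/(((236 + 50) + 319) - 250) = 1/((286 + 319) - 250) = 1/(605 - 250) = 1/355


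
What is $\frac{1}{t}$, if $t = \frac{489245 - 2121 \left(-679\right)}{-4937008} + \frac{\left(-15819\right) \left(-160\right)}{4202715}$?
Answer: $\frac{345813959612}{73117159941} \approx 4.7296$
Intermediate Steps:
$t = \frac{73117159941}{345813959612}$ ($t = \left(489245 - -1440159\right) \left(- \frac{1}{4937008}\right) + 2531040 \cdot \frac{1}{4202715} = \left(489245 + 1440159\right) \left(- \frac{1}{4937008}\right) + \frac{168736}{280181} = 1929404 \left(- \frac{1}{4937008}\right) + \frac{168736}{280181} = - \frac{482351}{1234252} + \frac{168736}{280181} = \frac{73117159941}{345813959612} \approx 0.21143$)
$\frac{1}{t} = \frac{1}{\frac{73117159941}{345813959612}} = \frac{345813959612}{73117159941}$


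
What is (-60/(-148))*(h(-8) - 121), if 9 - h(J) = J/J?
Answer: -1695/37 ≈ -45.811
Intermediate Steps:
h(J) = 8 (h(J) = 9 - J/J = 9 - 1*1 = 9 - 1 = 8)
(-60/(-148))*(h(-8) - 121) = (-60/(-148))*(8 - 121) = -60*(-1/148)*(-113) = (15/37)*(-113) = -1695/37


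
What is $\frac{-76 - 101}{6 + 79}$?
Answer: $- \frac{177}{85} \approx -2.0824$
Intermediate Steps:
$\frac{-76 - 101}{6 + 79} = - \frac{177}{85}$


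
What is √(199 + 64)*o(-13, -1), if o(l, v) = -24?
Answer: -24*√263 ≈ -389.21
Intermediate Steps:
√(199 + 64)*o(-13, -1) = √(199 + 64)*(-24) = √263*(-24) = -24*√263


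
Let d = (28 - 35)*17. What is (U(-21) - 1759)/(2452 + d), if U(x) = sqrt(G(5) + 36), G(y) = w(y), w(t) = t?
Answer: -1759/2333 + sqrt(41)/2333 ≈ -0.75122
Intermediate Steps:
G(y) = y
U(x) = sqrt(41) (U(x) = sqrt(5 + 36) = sqrt(41))
d = -119 (d = -7*17 = -119)
(U(-21) - 1759)/(2452 + d) = (sqrt(41) - 1759)/(2452 - 119) = (-1759 + sqrt(41))/2333 = (-1759 + sqrt(41))*(1/2333) = -1759/2333 + sqrt(41)/2333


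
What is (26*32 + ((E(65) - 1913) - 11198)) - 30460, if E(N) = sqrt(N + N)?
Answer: -42739 + sqrt(130) ≈ -42728.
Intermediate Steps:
E(N) = sqrt(2)*sqrt(N) (E(N) = sqrt(2*N) = sqrt(2)*sqrt(N))
(26*32 + ((E(65) - 1913) - 11198)) - 30460 = (26*32 + ((sqrt(2)*sqrt(65) - 1913) - 11198)) - 30460 = (832 + ((sqrt(130) - 1913) - 11198)) - 30460 = (832 + ((-1913 + sqrt(130)) - 11198)) - 30460 = (832 + (-13111 + sqrt(130))) - 30460 = (-12279 + sqrt(130)) - 30460 = -42739 + sqrt(130)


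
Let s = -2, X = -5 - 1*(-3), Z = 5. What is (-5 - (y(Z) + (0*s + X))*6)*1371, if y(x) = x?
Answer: -31533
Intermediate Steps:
X = -2 (X = -5 + 3 = -2)
(-5 - (y(Z) + (0*s + X))*6)*1371 = (-5 - (5 + (0*(-2) - 2))*6)*1371 = (-5 - (5 + (0 - 2))*6)*1371 = (-5 - (5 - 2)*6)*1371 = (-5 - 3*6)*1371 = (-5 - 1*18)*1371 = (-5 - 18)*1371 = -23*1371 = -31533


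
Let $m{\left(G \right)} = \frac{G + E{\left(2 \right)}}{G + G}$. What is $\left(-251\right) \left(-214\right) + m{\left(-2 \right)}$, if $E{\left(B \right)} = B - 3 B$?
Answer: $\frac{107431}{2} \approx 53716.0$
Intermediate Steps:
$E{\left(B \right)} = - 2 B$
$m{\left(G \right)} = \frac{-4 + G}{2 G}$ ($m{\left(G \right)} = \frac{G - 4}{G + G} = \frac{G - 4}{2 G} = \left(-4 + G\right) \frac{1}{2 G} = \frac{-4 + G}{2 G}$)
$\left(-251\right) \left(-214\right) + m{\left(-2 \right)} = \left(-251\right) \left(-214\right) + \frac{-4 - 2}{2 \left(-2\right)} = 53714 + \frac{1}{2} \left(- \frac{1}{2}\right) \left(-6\right) = 53714 + \frac{3}{2} = \frac{107431}{2}$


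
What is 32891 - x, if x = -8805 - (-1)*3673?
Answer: 38023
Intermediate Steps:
x = -5132 (x = -8805 - 1*(-3673) = -8805 + 3673 = -5132)
32891 - x = 32891 - 1*(-5132) = 32891 + 5132 = 38023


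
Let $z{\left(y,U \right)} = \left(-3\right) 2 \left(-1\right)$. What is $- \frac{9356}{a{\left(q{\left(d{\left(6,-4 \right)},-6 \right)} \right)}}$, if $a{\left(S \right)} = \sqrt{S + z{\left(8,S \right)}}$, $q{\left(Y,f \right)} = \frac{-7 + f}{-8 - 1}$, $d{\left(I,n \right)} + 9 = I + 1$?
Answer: $- \frac{28068 \sqrt{67}}{67} \approx -3429.1$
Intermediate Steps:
$d{\left(I,n \right)} = -8 + I$ ($d{\left(I,n \right)} = -9 + \left(I + 1\right) = -9 + \left(1 + I\right) = -8 + I$)
$q{\left(Y,f \right)} = \frac{7}{9} - \frac{f}{9}$ ($q{\left(Y,f \right)} = \frac{-7 + f}{-9} = \left(-7 + f\right) \left(- \frac{1}{9}\right) = \frac{7}{9} - \frac{f}{9}$)
$z{\left(y,U \right)} = 6$ ($z{\left(y,U \right)} = \left(-6\right) \left(-1\right) = 6$)
$a{\left(S \right)} = \sqrt{6 + S}$ ($a{\left(S \right)} = \sqrt{S + 6} = \sqrt{6 + S}$)
$- \frac{9356}{a{\left(q{\left(d{\left(6,-4 \right)},-6 \right)} \right)}} = - \frac{9356}{\sqrt{6 + \left(\frac{7}{9} - - \frac{2}{3}\right)}} = - \frac{9356}{\sqrt{6 + \left(\frac{7}{9} + \frac{2}{3}\right)}} = - \frac{9356}{\sqrt{6 + \frac{13}{9}}} = - \frac{9356}{\sqrt{\frac{67}{9}}} = - \frac{9356}{\frac{1}{3} \sqrt{67}} = - 9356 \frac{3 \sqrt{67}}{67} = - \frac{28068 \sqrt{67}}{67}$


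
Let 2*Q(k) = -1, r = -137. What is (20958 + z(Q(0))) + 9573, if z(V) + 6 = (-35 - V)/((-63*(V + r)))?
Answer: 176281852/5775 ≈ 30525.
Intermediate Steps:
Q(k) = -½ (Q(k) = (½)*(-1) = -½)
z(V) = -6 + (-35 - V)/(8631 - 63*V) (z(V) = -6 + (-35 - V)/((-63*(V - 137))) = -6 + (-35 - V)/((-63*(-137 + V))) = -6 + (-35 - V)/(8631 - 63*V))
(20958 + z(Q(0))) + 9573 = (20958 + (51821 - 377*(-½))/(63*(-137 - ½))) + 9573 = (20958 + (51821 + 377/2)/(63*(-275/2))) + 9573 = (20958 + (1/63)*(-2/275)*(104019/2)) + 9573 = (20958 - 34673/5775) + 9573 = 120997777/5775 + 9573 = 176281852/5775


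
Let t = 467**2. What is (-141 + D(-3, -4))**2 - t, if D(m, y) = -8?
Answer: -195888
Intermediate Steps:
t = 218089
(-141 + D(-3, -4))**2 - t = (-141 - 8)**2 - 1*218089 = (-149)**2 - 218089 = 22201 - 218089 = -195888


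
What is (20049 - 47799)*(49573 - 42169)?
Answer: -205461000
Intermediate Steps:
(20049 - 47799)*(49573 - 42169) = -27750*7404 = -205461000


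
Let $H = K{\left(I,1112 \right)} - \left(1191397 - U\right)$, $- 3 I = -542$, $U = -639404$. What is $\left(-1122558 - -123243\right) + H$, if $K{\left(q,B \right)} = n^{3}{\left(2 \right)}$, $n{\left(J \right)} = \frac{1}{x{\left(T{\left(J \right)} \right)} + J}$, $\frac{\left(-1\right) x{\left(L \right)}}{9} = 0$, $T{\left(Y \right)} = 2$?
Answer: $- \frac{22640927}{8} \approx -2.8301 \cdot 10^{6}$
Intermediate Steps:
$x{\left(L \right)} = 0$ ($x{\left(L \right)} = \left(-9\right) 0 = 0$)
$I = \frac{542}{3}$ ($I = \left(- \frac{1}{3}\right) \left(-542\right) = \frac{542}{3} \approx 180.67$)
$n{\left(J \right)} = \frac{1}{J}$ ($n{\left(J \right)} = \frac{1}{0 + J} = \frac{1}{J}$)
$K{\left(q,B \right)} = \frac{1}{8}$ ($K{\left(q,B \right)} = \left(\frac{1}{2}\right)^{3} = \frac{1}{8}$)
$H = - \frac{14646407}{8}$ ($H = \frac{1}{8} - \left(1191397 - -639404\right) = \frac{1}{8} - \left(1191397 + 639404\right) = \frac{1}{8} - 1830801 = - \frac{14646407}{8} \approx -1.8308 \cdot 10^{6}$)
$\left(-1122558 - -123243\right) + H = \left(-1122558 - -123243\right) - \frac{14646407}{8} = \left(-1122558 + 123243\right) - \frac{14646407}{8} = -999315 - \frac{14646407}{8} = - \frac{22640927}{8}$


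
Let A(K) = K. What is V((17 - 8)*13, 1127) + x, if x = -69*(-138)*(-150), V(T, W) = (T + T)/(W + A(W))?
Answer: -1609693983/1127 ≈ -1.4283e+6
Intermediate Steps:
V(T, W) = T/W (V(T, W) = (T + T)/(W + W) = (2*T)/((2*W)) = (2*T)*(1/(2*W)) = T/W)
x = -1428300 (x = 9522*(-150) = -1428300)
V((17 - 8)*13, 1127) + x = ((17 - 8)*13)/1127 - 1428300 = (9*13)*(1/1127) - 1428300 = 117*(1/1127) - 1428300 = 117/1127 - 1428300 = -1609693983/1127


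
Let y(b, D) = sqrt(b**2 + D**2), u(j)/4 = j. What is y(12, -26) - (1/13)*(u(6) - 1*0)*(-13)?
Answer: 24 + 2*sqrt(205) ≈ 52.636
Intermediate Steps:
u(j) = 4*j
y(b, D) = sqrt(D**2 + b**2)
y(12, -26) - (1/13)*(u(6) - 1*0)*(-13) = sqrt((-26)**2 + 12**2) - (1/13)*(4*6 - 1*0)*(-13) = sqrt(676 + 144) - (1*(1/13))*(24 + 0)*(-13) = sqrt(820) - (1/13)*24*(-13) = 2*sqrt(205) - 24*(-13)/13 = 2*sqrt(205) - 1*(-24) = 2*sqrt(205) + 24 = 24 + 2*sqrt(205)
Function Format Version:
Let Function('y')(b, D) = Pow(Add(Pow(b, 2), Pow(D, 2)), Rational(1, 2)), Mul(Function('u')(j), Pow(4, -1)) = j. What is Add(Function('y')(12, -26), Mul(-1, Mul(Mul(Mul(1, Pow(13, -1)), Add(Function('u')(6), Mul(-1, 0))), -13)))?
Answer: Add(24, Mul(2, Pow(205, Rational(1, 2)))) ≈ 52.636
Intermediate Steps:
Function('u')(j) = Mul(4, j)
Function('y')(b, D) = Pow(Add(Pow(D, 2), Pow(b, 2)), Rational(1, 2))
Add(Function('y')(12, -26), Mul(-1, Mul(Mul(Mul(1, Pow(13, -1)), Add(Function('u')(6), Mul(-1, 0))), -13))) = Add(Pow(Add(Pow(-26, 2), Pow(12, 2)), Rational(1, 2)), Mul(-1, Mul(Mul(Mul(1, Pow(13, -1)), Add(Mul(4, 6), Mul(-1, 0))), -13))) = Add(Pow(Add(676, 144), Rational(1, 2)), Mul(-1, Mul(Mul(Mul(1, Rational(1, 13)), Add(24, 0)), -13))) = Add(Pow(820, Rational(1, 2)), Mul(-1, Mul(Mul(Rational(1, 13), 24), -13))) = Add(Mul(2, Pow(205, Rational(1, 2))), Mul(-1, Mul(Rational(24, 13), -13))) = Add(Mul(2, Pow(205, Rational(1, 2))), Mul(-1, -24)) = Add(Mul(2, Pow(205, Rational(1, 2))), 24) = Add(24, Mul(2, Pow(205, Rational(1, 2))))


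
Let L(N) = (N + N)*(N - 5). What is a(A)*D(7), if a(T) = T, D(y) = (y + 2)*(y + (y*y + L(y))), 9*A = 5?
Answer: 420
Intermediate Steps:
A = 5/9 (A = (⅑)*5 = 5/9 ≈ 0.55556)
L(N) = 2*N*(-5 + N) (L(N) = (2*N)*(-5 + N) = 2*N*(-5 + N))
D(y) = (2 + y)*(y + y² + 2*y*(-5 + y)) (D(y) = (y + 2)*(y + (y*y + 2*y*(-5 + y))) = (2 + y)*(y + (y² + 2*y*(-5 + y))) = (2 + y)*(y + y² + 2*y*(-5 + y)))
a(A)*D(7) = 5*(3*7*(-6 + 7² - 1*7))/9 = 5*(3*7*(-6 + 49 - 7))/9 = 5*(3*7*36)/9 = (5/9)*756 = 420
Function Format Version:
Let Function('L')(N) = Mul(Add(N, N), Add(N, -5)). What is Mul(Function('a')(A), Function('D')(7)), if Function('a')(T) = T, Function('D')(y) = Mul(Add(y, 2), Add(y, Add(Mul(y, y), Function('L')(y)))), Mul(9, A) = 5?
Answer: 420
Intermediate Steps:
A = Rational(5, 9) (A = Mul(Rational(1, 9), 5) = Rational(5, 9) ≈ 0.55556)
Function('L')(N) = Mul(2, N, Add(-5, N)) (Function('L')(N) = Mul(Mul(2, N), Add(-5, N)) = Mul(2, N, Add(-5, N)))
Function('D')(y) = Mul(Add(2, y), Add(y, Pow(y, 2), Mul(2, y, Add(-5, y)))) (Function('D')(y) = Mul(Add(y, 2), Add(y, Add(Mul(y, y), Mul(2, y, Add(-5, y))))) = Mul(Add(2, y), Add(y, Add(Pow(y, 2), Mul(2, y, Add(-5, y))))) = Mul(Add(2, y), Add(y, Pow(y, 2), Mul(2, y, Add(-5, y)))))
Mul(Function('a')(A), Function('D')(7)) = Mul(Rational(5, 9), Mul(3, 7, Add(-6, Pow(7, 2), Mul(-1, 7)))) = Mul(Rational(5, 9), Mul(3, 7, Add(-6, 49, -7))) = Mul(Rational(5, 9), Mul(3, 7, 36)) = Mul(Rational(5, 9), 756) = 420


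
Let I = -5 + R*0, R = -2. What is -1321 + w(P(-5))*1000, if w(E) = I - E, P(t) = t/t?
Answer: -7321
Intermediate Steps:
I = -5 (I = -5 - 2*0 = -5 + 0 = -5)
P(t) = 1
w(E) = -5 - E
-1321 + w(P(-5))*1000 = -1321 + (-5 - 1*1)*1000 = -1321 + (-5 - 1)*1000 = -1321 - 6*1000 = -1321 - 6000 = -7321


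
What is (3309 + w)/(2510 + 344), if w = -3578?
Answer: -269/2854 ≈ -0.094254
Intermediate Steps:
(3309 + w)/(2510 + 344) = (3309 - 3578)/(2510 + 344) = -269/2854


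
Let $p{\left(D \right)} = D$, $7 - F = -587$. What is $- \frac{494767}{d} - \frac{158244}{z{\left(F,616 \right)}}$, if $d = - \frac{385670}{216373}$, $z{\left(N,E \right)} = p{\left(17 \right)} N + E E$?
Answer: $\frac{20851669311682967}{75119645590} \approx 2.7758 \cdot 10^{5}$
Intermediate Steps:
$F = 594$ ($F = 7 - -587 = 7 + 587 = 594$)
$z{\left(N,E \right)} = E^{2} + 17 N$ ($z{\left(N,E \right)} = 17 N + E E = 17 N + E^{2} = E^{2} + 17 N$)
$d = - \frac{385670}{216373}$ ($d = \left(-385670\right) \frac{1}{216373} = - \frac{385670}{216373} \approx -1.7824$)
$- \frac{494767}{d} - \frac{158244}{z{\left(F,616 \right)}} = - \frac{494767}{- \frac{385670}{216373}} - \frac{158244}{616^{2} + 17 \cdot 594} = \left(-494767\right) \left(- \frac{216373}{385670}\right) - \frac{158244}{379456 + 10098} = \frac{107054220091}{385670} - \frac{158244}{389554} = \frac{107054220091}{385670} - \frac{79122}{194777} = \frac{20851669311682967}{75119645590}$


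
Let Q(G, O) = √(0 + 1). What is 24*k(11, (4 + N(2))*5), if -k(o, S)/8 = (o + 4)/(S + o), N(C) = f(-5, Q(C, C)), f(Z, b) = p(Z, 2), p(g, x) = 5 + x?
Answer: -480/11 ≈ -43.636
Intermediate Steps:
Q(G, O) = 1 (Q(G, O) = √1 = 1)
f(Z, b) = 7 (f(Z, b) = 5 + 2 = 7)
N(C) = 7
k(o, S) = -8*(4 + o)/(S + o) (k(o, S) = -8*(o + 4)/(S + o) = -8*(4 + o)/(S + o))
24*k(11, (4 + N(2))*5) = 24*(8*(-4 - 1*11)/((4 + 7)*5 + 11)) = 24*(8*(-4 - 11)/(11*5 + 11)) = 24*(8*(-15)/(55 + 11)) = 24*(8*(-15)/66) = 24*(8*(1/66)*(-15)) = 24*(-20/11) = -480/11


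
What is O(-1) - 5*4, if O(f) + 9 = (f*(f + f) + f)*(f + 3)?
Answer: -27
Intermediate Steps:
O(f) = -9 + (3 + f)*(f + 2*f²) (O(f) = -9 + (f*(f + f) + f)*(f + 3) = -9 + (f*(2*f) + f)*(3 + f) = -9 + (2*f² + f)*(3 + f) = -9 + (f + 2*f²)*(3 + f) = -9 + (3 + f)*(f + 2*f²))
O(-1) - 5*4 = (-9 + 2*(-1)³ + 3*(-1) + 7*(-1)²) - 5*4 = (-9 + 2*(-1) - 3 + 7*1) - 20 = (-9 - 2 - 3 + 7) - 20 = -7 - 20 = -27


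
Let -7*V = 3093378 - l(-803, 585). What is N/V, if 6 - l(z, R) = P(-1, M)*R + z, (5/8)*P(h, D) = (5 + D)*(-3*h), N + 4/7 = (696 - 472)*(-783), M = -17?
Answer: 1227748/3058873 ≈ 0.40137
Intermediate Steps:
N = -1227748/7 (N = -4/7 + (696 - 472)*(-783) = -4/7 + 224*(-783) = -4/7 - 175392 = -1227748/7 ≈ -1.7539e+5)
P(h, D) = -24*h*(5 + D)/5 (P(h, D) = 8*((5 + D)*(-3*h))/5 = 8*(-3*h*(5 + D))/5 = -24*h*(5 + D)/5)
l(z, R) = 6 - z + 288*R/5 (l(z, R) = 6 - ((-24/5*(-1)*(5 - 17))*R + z) = 6 - ((-24/5*(-1)*(-12))*R + z) = 6 - (-288*R/5 + z) = 6 - (z - 288*R/5) = 6 + (-z + 288*R/5) = 6 - z + 288*R/5)
V = -3058873/7 (V = -(3093378 - (6 - 1*(-803) + (288/5)*585))/7 = -(3093378 - (6 + 803 + 33696))/7 = -(3093378 - 1*34505)/7 = -(3093378 - 34505)/7 = -1/7*3058873 = -3058873/7 ≈ -4.3698e+5)
N/V = -1227748/(7*(-3058873/7)) = -1227748/7*(-7/3058873) = 1227748/3058873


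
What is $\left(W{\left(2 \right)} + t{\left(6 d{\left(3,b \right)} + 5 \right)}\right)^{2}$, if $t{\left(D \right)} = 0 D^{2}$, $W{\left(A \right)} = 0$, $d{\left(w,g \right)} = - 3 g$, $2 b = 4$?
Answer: $0$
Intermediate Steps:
$b = 2$ ($b = \frac{1}{2} \cdot 4 = 2$)
$t{\left(D \right)} = 0$
$\left(W{\left(2 \right)} + t{\left(6 d{\left(3,b \right)} + 5 \right)}\right)^{2} = \left(0 + 0\right)^{2} = 0^{2} = 0$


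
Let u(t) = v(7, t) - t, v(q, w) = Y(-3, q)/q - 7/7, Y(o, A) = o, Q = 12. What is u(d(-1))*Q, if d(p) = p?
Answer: -36/7 ≈ -5.1429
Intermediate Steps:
v(q, w) = -1 - 3/q (v(q, w) = -3/q - 7/7 = -3/q - 7*1/7 = -3/q - 1 = -1 - 3/q)
u(t) = -10/7 - t (u(t) = (-3 - 1*7)/7 - t = (-3 - 7)/7 - t = (1/7)*(-10) - t = -10/7 - t)
u(d(-1))*Q = (-10/7 - 1*(-1))*12 = (-10/7 + 1)*12 = -3/7*12 = -36/7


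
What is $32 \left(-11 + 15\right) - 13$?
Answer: $115$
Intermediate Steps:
$32 \left(-11 + 15\right) - 13 = 32 \cdot 4 - 13 = 128 - 13 = 115$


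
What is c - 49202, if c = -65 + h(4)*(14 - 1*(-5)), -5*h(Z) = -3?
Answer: -246278/5 ≈ -49256.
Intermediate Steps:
h(Z) = 3/5 (h(Z) = -1/5*(-3) = 3/5)
c = -268/5 (c = -65 + 3*(14 - 1*(-5))/5 = -65 + 3*(14 + 5)/5 = -65 + (3/5)*19 = -65 + 57/5 = -268/5 ≈ -53.600)
c - 49202 = -268/5 - 49202 = -246278/5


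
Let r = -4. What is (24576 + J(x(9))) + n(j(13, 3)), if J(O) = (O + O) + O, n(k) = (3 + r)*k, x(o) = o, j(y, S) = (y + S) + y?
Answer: 24574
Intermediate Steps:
j(y, S) = S + 2*y (j(y, S) = (S + y) + y = S + 2*y)
n(k) = -k (n(k) = (3 - 4)*k = -k)
J(O) = 3*O (J(O) = 2*O + O = 3*O)
(24576 + J(x(9))) + n(j(13, 3)) = (24576 + 3*9) - (3 + 2*13) = (24576 + 27) - (3 + 26) = 24603 - 1*29 = 24603 - 29 = 24574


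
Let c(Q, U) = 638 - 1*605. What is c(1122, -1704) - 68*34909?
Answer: -2373779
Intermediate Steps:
c(Q, U) = 33 (c(Q, U) = 638 - 605 = 33)
c(1122, -1704) - 68*34909 = 33 - 68*34909 = 33 - 2373812 = -2373779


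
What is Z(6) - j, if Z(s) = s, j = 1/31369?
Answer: 188213/31369 ≈ 6.0000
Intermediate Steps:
j = 1/31369 ≈ 3.1879e-5
Z(6) - j = 6 - 1*1/31369 = 6 - 1/31369 = 188213/31369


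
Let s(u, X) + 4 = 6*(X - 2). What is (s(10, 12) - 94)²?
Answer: 1444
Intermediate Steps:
s(u, X) = -16 + 6*X (s(u, X) = -4 + 6*(X - 2) = -4 + 6*(-2 + X) = -4 + (-12 + 6*X) = -16 + 6*X)
(s(10, 12) - 94)² = ((-16 + 6*12) - 94)² = ((-16 + 72) - 94)² = (56 - 94)² = (-38)² = 1444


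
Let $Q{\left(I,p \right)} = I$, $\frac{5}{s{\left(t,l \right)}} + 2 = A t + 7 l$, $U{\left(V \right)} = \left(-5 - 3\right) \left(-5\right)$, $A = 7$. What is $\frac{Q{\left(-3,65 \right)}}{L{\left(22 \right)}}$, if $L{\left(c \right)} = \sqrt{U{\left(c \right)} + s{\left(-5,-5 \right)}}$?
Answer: $- \frac{18 \sqrt{230}}{575} \approx -0.47475$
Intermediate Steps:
$U{\left(V \right)} = 40$ ($U{\left(V \right)} = \left(-8\right) \left(-5\right) = 40$)
$s{\left(t,l \right)} = \frac{5}{-2 + 7 l + 7 t}$ ($s{\left(t,l \right)} = \frac{5}{-2 + \left(7 t + 7 l\right)} = \frac{5}{-2 + \left(7 l + 7 t\right)} = \frac{5}{-2 + 7 l + 7 t}$)
$L{\left(c \right)} = \frac{5 \sqrt{230}}{12}$ ($L{\left(c \right)} = \sqrt{40 + \frac{5}{-2 + 7 \left(-5\right) + 7 \left(-5\right)}} = \sqrt{40 + \frac{5}{-2 - 35 - 35}} = \sqrt{40 + \frac{5}{-72}} = \sqrt{40 + 5 \left(- \frac{1}{72}\right)} = \sqrt{40 - \frac{5}{72}} = \sqrt{\frac{2875}{72}} = \frac{5 \sqrt{230}}{12}$)
$\frac{Q{\left(-3,65 \right)}}{L{\left(22 \right)}} = - \frac{3}{\frac{5}{12} \sqrt{230}} = - 3 \frac{6 \sqrt{230}}{575} = - \frac{18 \sqrt{230}}{575}$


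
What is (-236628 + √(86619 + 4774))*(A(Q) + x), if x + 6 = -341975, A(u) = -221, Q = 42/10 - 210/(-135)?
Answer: 80974574856 - 342202*√91393 ≈ 8.0871e+10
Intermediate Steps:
Q = 259/45 (Q = 42*(⅒) - 210*(-1/135) = 21/5 + 14/9 = 259/45 ≈ 5.7556)
x = -341981 (x = -6 - 341975 = -341981)
(-236628 + √(86619 + 4774))*(A(Q) + x) = (-236628 + √(86619 + 4774))*(-221 - 341981) = (-236628 + √91393)*(-342202) = 80974574856 - 342202*√91393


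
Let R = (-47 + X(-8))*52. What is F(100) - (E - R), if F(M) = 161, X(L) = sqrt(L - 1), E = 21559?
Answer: -23842 + 156*I ≈ -23842.0 + 156.0*I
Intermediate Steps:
X(L) = sqrt(-1 + L)
R = -2444 + 156*I (R = (-47 + sqrt(-1 - 8))*52 = (-47 + sqrt(-9))*52 = (-47 + 3*I)*52 = -2444 + 156*I ≈ -2444.0 + 156.0*I)
F(100) - (E - R) = 161 - (21559 - (-2444 + 156*I)) = 161 - (21559 + (2444 - 156*I)) = 161 - (24003 - 156*I) = 161 + (-24003 + 156*I) = -23842 + 156*I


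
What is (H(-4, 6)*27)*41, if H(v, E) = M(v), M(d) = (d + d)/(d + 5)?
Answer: -8856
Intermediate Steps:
M(d) = 2*d/(5 + d) (M(d) = (2*d)/(5 + d) = 2*d/(5 + d))
H(v, E) = 2*v/(5 + v)
(H(-4, 6)*27)*41 = ((2*(-4)/(5 - 4))*27)*41 = ((2*(-4)/1)*27)*41 = ((2*(-4)*1)*27)*41 = -8*27*41 = -216*41 = -8856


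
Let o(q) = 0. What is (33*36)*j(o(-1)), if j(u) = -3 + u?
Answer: -3564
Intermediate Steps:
(33*36)*j(o(-1)) = (33*36)*(-3 + 0) = 1188*(-3) = -3564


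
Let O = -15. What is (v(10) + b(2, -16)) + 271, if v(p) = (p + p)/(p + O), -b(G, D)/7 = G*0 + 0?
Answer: 267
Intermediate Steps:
b(G, D) = 0 (b(G, D) = -7*(G*0 + 0) = -7*(0 + 0) = -7*0 = 0)
v(p) = 2*p/(-15 + p) (v(p) = (p + p)/(p - 15) = (2*p)/(-15 + p) = 2*p/(-15 + p))
(v(10) + b(2, -16)) + 271 = (2*10/(-15 + 10) + 0) + 271 = (2*10/(-5) + 0) + 271 = (2*10*(-⅕) + 0) + 271 = (-4 + 0) + 271 = -4 + 271 = 267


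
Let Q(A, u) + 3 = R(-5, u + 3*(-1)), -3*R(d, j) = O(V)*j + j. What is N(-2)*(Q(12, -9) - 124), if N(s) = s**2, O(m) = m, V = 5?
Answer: -412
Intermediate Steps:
R(d, j) = -2*j (R(d, j) = -(5*j + j)/3 = -2*j)
Q(A, u) = 3 - 2*u (Q(A, u) = -3 - 2*(u + 3*(-1)) = -3 - 2*(u - 3) = -3 - 2*(-3 + u) = -3 + (6 - 2*u) = 3 - 2*u)
N(-2)*(Q(12, -9) - 124) = (-2)**2*((3 - 2*(-9)) - 124) = 4*((3 + 18) - 124) = 4*(21 - 124) = 4*(-103) = -412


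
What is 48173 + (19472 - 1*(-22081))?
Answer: 89726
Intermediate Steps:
48173 + (19472 - 1*(-22081)) = 48173 + (19472 + 22081) = 48173 + 41553 = 89726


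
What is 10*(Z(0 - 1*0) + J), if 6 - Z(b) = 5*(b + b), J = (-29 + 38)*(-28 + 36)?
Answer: 780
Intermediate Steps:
J = 72 (J = 9*8 = 72)
Z(b) = 6 - 10*b (Z(b) = 6 - 5*(b + b) = 6 - 5*2*b = 6 - 10*b)
10*(Z(0 - 1*0) + J) = 10*((6 - 10*(0 - 1*0)) + 72) = 10*((6 - 10*(0 + 0)) + 72) = 10*((6 - 10*0) + 72) = 10*((6 + 0) + 72) = 10*(6 + 72) = 10*78 = 780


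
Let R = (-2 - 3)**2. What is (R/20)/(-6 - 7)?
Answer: -5/52 ≈ -0.096154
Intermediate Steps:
R = 25 (R = (-5)**2 = 25)
(R/20)/(-6 - 7) = (25/20)/(-6 - 7) = (25*(1/20))/(-13) = (5/4)*(-1/13) = -5/52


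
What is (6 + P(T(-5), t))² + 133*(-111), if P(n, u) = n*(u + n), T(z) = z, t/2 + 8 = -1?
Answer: -122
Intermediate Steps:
t = -18 (t = -16 + 2*(-1) = -16 - 2 = -18)
P(n, u) = n*(n + u)
(6 + P(T(-5), t))² + 133*(-111) = (6 - 5*(-5 - 18))² + 133*(-111) = (6 - 5*(-23))² - 14763 = (6 + 115)² - 14763 = 121² - 14763 = 14641 - 14763 = -122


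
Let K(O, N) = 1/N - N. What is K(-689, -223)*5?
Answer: 248640/223 ≈ 1115.0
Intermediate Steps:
K(-689, -223)*5 = (1/(-223) - 1*(-223))*5 = (-1/223 + 223)*5 = (49728/223)*5 = 248640/223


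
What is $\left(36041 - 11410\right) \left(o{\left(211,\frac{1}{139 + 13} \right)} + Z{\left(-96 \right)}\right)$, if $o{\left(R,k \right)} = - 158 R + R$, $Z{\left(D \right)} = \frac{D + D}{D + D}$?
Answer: $-815926506$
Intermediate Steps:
$Z{\left(D \right)} = 1$ ($Z{\left(D \right)} = \frac{2 D}{2 D} = 2 D \frac{1}{2 D} = 1$)
$o{\left(R,k \right)} = - 157 R$
$\left(36041 - 11410\right) \left(o{\left(211,\frac{1}{139 + 13} \right)} + Z{\left(-96 \right)}\right) = \left(36041 - 11410\right) \left(\left(-157\right) 211 + 1\right) = 24631 \left(-33127 + 1\right) = 24631 \left(-33126\right) = -815926506$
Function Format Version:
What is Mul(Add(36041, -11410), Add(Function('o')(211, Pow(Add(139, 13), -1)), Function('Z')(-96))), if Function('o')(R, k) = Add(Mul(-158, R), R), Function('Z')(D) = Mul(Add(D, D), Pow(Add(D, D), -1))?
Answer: -815926506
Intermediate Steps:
Function('Z')(D) = 1 (Function('Z')(D) = Mul(Mul(2, D), Pow(Mul(2, D), -1)) = Mul(Mul(2, D), Mul(Rational(1, 2), Pow(D, -1))) = 1)
Function('o')(R, k) = Mul(-157, R)
Mul(Add(36041, -11410), Add(Function('o')(211, Pow(Add(139, 13), -1)), Function('Z')(-96))) = Mul(Add(36041, -11410), Add(Mul(-157, 211), 1)) = Mul(24631, Add(-33127, 1)) = Mul(24631, -33126) = -815926506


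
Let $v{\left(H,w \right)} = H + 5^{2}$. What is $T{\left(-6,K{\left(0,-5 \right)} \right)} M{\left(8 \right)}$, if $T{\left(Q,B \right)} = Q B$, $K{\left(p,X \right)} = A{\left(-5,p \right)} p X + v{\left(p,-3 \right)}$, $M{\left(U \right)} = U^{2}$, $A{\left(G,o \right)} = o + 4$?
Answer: $-9600$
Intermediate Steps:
$A{\left(G,o \right)} = 4 + o$
$v{\left(H,w \right)} = 25 + H$ ($v{\left(H,w \right)} = H + 25 = 25 + H$)
$K{\left(p,X \right)} = 25 + p + X p \left(4 + p\right)$ ($K{\left(p,X \right)} = \left(4 + p\right) p X + \left(25 + p\right) = p \left(4 + p\right) X + \left(25 + p\right) = X p \left(4 + p\right) + \left(25 + p\right) = 25 + p + X p \left(4 + p\right)$)
$T{\left(Q,B \right)} = B Q$
$T{\left(-6,K{\left(0,-5 \right)} \right)} M{\left(8 \right)} = \left(25 + 0 - 0 \left(4 + 0\right)\right) \left(-6\right) 8^{2} = \left(25 + 0 - 0 \cdot 4\right) \left(-6\right) 64 = \left(25 + 0 + 0\right) \left(-6\right) 64 = 25 \left(-6\right) 64 = \left(-150\right) 64 = -9600$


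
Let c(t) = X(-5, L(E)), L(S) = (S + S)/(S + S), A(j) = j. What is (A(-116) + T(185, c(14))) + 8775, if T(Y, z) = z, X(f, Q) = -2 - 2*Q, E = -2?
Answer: 8655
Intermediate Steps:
L(S) = 1 (L(S) = (2*S)/((2*S)) = (2*S)*(1/(2*S)) = 1)
c(t) = -4 (c(t) = -2 - 2*1 = -2 - 2 = -4)
(A(-116) + T(185, c(14))) + 8775 = (-116 - 4) + 8775 = -120 + 8775 = 8655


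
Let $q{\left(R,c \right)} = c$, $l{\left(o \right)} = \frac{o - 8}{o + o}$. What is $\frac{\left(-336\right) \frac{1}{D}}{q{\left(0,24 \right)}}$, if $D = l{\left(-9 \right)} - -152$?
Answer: $- \frac{252}{2753} \approx -0.091537$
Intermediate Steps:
$l{\left(o \right)} = \frac{-8 + o}{2 o}$
$D = \frac{2753}{18}$ ($D = \frac{-8 - 9}{2 \left(-9\right)} - -152 = \frac{1}{2} \left(- \frac{1}{9}\right) \left(-17\right) + 152 = \frac{17}{18} + 152 = \frac{2753}{18} \approx 152.94$)
$\frac{\left(-336\right) \frac{1}{D}}{q{\left(0,24 \right)}} = \frac{\left(-336\right) \frac{1}{\frac{2753}{18}}}{24} = \left(-336\right) \frac{18}{2753} \cdot \frac{1}{24} = \left(- \frac{6048}{2753}\right) \frac{1}{24} = - \frac{252}{2753}$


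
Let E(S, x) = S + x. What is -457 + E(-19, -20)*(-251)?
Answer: 9332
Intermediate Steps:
-457 + E(-19, -20)*(-251) = -457 + (-19 - 20)*(-251) = -457 - 39*(-251) = -457 + 9789 = 9332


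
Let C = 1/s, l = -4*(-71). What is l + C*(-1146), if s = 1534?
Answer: 217255/767 ≈ 283.25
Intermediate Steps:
l = 284 (l = -1*(-284) = 284)
C = 1/1534 ≈ 0.00065189
l + C*(-1146) = 284 + (1/1534)*(-1146) = 284 - 573/767 = 217255/767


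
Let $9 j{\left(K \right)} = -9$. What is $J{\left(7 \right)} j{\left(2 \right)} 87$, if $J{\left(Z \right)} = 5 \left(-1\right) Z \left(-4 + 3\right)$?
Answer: $-3045$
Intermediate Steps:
$J{\left(Z \right)} = 5 Z$ ($J{\left(Z \right)} = - 5 Z \left(-1\right) = 5 Z$)
$j{\left(K \right)} = -1$ ($j{\left(K \right)} = \frac{1}{9} \left(-9\right) = -1$)
$J{\left(7 \right)} j{\left(2 \right)} 87 = 5 \cdot 7 \left(-1\right) 87 = 35 \left(-1\right) 87 = \left(-35\right) 87 = -3045$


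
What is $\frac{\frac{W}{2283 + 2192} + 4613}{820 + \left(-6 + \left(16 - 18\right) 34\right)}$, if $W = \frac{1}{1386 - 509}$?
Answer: $\frac{9052032238}{1463866475} \approx 6.1836$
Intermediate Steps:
$W = \frac{1}{877} \approx 0.0011403$
$\frac{\frac{W}{2283 + 2192} + 4613}{820 + \left(-6 + \left(16 - 18\right) 34\right)} = \frac{\frac{1}{877 \left(2283 + 2192\right)} + 4613}{820 + \left(-6 + \left(16 - 18\right) 34\right)} = \frac{\frac{1}{877 \cdot 4475} + 4613}{820 + \left(-6 + \left(16 - 18\right) 34\right)} = \frac{\frac{1}{877} \cdot \frac{1}{4475} + 4613}{820 - 74} = \frac{\frac{1}{3924575} + 4613}{820 - 74} = \frac{18104064476}{3924575 \left(820 - 74\right)} = \frac{18104064476}{3924575 \cdot 746} = \frac{18104064476}{3924575} \cdot \frac{1}{746} = \frac{9052032238}{1463866475}$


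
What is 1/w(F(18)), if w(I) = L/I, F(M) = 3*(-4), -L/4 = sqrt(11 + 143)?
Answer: 3*sqrt(154)/154 ≈ 0.24175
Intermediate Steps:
L = -4*sqrt(154) (L = -4*sqrt(11 + 143) = -4*sqrt(154) ≈ -49.639)
F(M) = -12
w(I) = -4*sqrt(154)/I (w(I) = (-4*sqrt(154))/I = -4*sqrt(154)/I)
1/w(F(18)) = 1/(-4*sqrt(154)/(-12)) = 1/(-4*sqrt(154)*(-1/12)) = 1/(sqrt(154)/3) = 3*sqrt(154)/154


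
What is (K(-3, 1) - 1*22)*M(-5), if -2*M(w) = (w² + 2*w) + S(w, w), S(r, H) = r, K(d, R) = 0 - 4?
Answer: 130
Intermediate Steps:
K(d, R) = -4
M(w) = -3*w/2 - w²/2 (M(w) = -((w² + 2*w) + w)/2 = -(w² + 3*w)/2 = -3*w/2 - w²/2)
(K(-3, 1) - 1*22)*M(-5) = (-4 - 1*22)*((½)*(-5)*(-3 - 1*(-5))) = (-4 - 22)*((½)*(-5)*(-3 + 5)) = -13*(-5)*2 = -26*(-5) = 130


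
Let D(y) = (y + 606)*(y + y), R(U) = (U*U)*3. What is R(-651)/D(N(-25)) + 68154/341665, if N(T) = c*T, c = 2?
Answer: -86120908719/3799314800 ≈ -22.667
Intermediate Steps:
R(U) = 3*U² (R(U) = U²*3 = 3*U²)
N(T) = 2*T
D(y) = 2*y*(606 + y) (D(y) = (606 + y)*(2*y) = 2*y*(606 + y))
R(-651)/D(N(-25)) + 68154/341665 = (3*(-651)²)/((2*(2*(-25))*(606 + 2*(-25)))) + 68154/341665 = (3*423801)/((2*(-50)*(606 - 50))) + 68154*(1/341665) = 1271403/((2*(-50)*556)) + 68154/341665 = 1271403/(-55600) + 68154/341665 = 1271403*(-1/55600) + 68154/341665 = -1271403/55600 + 68154/341665 = -86120908719/3799314800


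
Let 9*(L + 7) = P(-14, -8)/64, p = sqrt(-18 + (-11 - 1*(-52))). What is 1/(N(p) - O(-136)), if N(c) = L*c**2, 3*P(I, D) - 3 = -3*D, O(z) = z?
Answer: -64/1577 ≈ -0.040583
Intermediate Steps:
p = sqrt(23) (p = sqrt(-18 + (-11 + 52)) = sqrt(-18 + 41) = sqrt(23) ≈ 4.7958)
P(I, D) = 1 - D (P(I, D) = 1 + (-3*D)/3 = 1 - D)
L = -447/64 (L = -7 + ((1 - 1*(-8))/64)/9 = -7 + ((1 + 8)*(1/64))/9 = -7 + (9*(1/64))/9 = -7 + (1/9)*(9/64) = -7 + 1/64 = -447/64 ≈ -6.9844)
N(c) = -447*c**2/64
1/(N(p) - O(-136)) = 1/(-447*(sqrt(23))**2/64 - 1*(-136)) = 1/(-447/64*23 + 136) = 1/(-10281/64 + 136) = 1/(-1577/64) = -64/1577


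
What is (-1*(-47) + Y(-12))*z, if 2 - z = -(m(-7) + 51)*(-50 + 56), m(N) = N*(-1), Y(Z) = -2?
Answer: 15750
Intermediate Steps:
m(N) = -N
z = 350 (z = 2 - (-1)*(-1*(-7) + 51)*(-50 + 56) = 2 - (-1)*(7 + 51)*6 = 2 - (-1)*58*6 = 2 - (-1)*348 = 2 - 1*(-348) = 2 + 348 = 350)
(-1*(-47) + Y(-12))*z = (-1*(-47) - 2)*350 = (47 - 2)*350 = 45*350 = 15750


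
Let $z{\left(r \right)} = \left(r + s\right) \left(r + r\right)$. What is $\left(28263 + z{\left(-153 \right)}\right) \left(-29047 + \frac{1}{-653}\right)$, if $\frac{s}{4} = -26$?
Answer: $- \frac{2027741113260}{653} \approx -3.1053 \cdot 10^{9}$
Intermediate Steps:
$s = -104$ ($s = 4 \left(-26\right) = -104$)
$z{\left(r \right)} = 2 r \left(-104 + r\right)$ ($z{\left(r \right)} = \left(r - 104\right) \left(r + r\right) = \left(-104 + r\right) 2 r = 2 r \left(-104 + r\right)$)
$\left(28263 + z{\left(-153 \right)}\right) \left(-29047 + \frac{1}{-653}\right) = \left(28263 + 2 \left(-153\right) \left(-104 - 153\right)\right) \left(-29047 + \frac{1}{-653}\right) = \left(28263 + 2 \left(-153\right) \left(-257\right)\right) \left(-29047 - \frac{1}{653}\right) = \left(28263 + 78642\right) \left(- \frac{18967692}{653}\right) = 106905 \left(- \frac{18967692}{653}\right) = - \frac{2027741113260}{653}$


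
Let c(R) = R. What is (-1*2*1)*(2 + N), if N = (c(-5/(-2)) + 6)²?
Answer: -297/2 ≈ -148.50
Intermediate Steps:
N = 289/4 (N = (-5/(-2) + 6)² = (-5*(-½) + 6)² = (5/2 + 6)² = (17/2)² = 289/4 ≈ 72.250)
(-1*2*1)*(2 + N) = (-1*2*1)*(2 + 289/4) = -2*1*(297/4) = -2*297/4 = -297/2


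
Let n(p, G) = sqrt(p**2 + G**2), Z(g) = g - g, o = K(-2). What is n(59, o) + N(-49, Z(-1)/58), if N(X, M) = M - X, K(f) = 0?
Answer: 108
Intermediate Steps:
o = 0
Z(g) = 0
n(p, G) = sqrt(G**2 + p**2)
n(59, o) + N(-49, Z(-1)/58) = sqrt(0**2 + 59**2) + (0/58 - 1*(-49)) = sqrt(0 + 3481) + (0*(1/58) + 49) = sqrt(3481) + (0 + 49) = 59 + 49 = 108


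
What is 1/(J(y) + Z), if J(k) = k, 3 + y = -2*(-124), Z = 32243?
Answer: 1/32488 ≈ 3.0781e-5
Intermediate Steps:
y = 245 (y = -3 - 2*(-124) = -3 + 248 = 245)
1/(J(y) + Z) = 1/(245 + 32243) = 1/32488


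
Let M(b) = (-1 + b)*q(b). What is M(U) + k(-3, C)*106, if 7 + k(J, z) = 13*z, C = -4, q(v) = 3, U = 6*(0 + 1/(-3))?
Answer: -6263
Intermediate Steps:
U = -2 (U = 6*(0 + 1*(-⅓)) = 6*(0 - ⅓) = 6*(-⅓) = -2)
k(J, z) = -7 + 13*z
M(b) = -3 + 3*b (M(b) = (-1 + b)*3 = -3 + 3*b)
M(U) + k(-3, C)*106 = (-3 + 3*(-2)) + (-7 + 13*(-4))*106 = (-3 - 6) + (-7 - 52)*106 = -9 - 59*106 = -9 - 6254 = -6263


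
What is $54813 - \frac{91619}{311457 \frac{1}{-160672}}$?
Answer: $\frac{31792500509}{311457} \approx 1.0208 \cdot 10^{5}$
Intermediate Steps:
$54813 - \frac{91619}{311457 \frac{1}{-160672}} = 54813 - \frac{91619}{311457 \left(- \frac{1}{160672}\right)} = 54813 - \frac{91619}{- \frac{311457}{160672}} = 54813 - 91619 \left(- \frac{160672}{311457}\right) = 54813 - - \frac{14720607968}{311457} = 54813 + \frac{14720607968}{311457} = \frac{31792500509}{311457}$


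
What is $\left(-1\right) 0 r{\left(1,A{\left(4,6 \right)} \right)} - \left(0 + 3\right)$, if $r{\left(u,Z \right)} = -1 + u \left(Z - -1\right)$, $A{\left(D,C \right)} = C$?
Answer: $-3$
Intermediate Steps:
$r{\left(u,Z \right)} = -1 + u \left(1 + Z\right)$ ($r{\left(u,Z \right)} = -1 + u \left(Z + 1\right) = -1 + u \left(1 + Z\right)$)
$\left(-1\right) 0 r{\left(1,A{\left(4,6 \right)} \right)} - \left(0 + 3\right) = \left(-1\right) 0 \left(-1 + 1 + 6 \cdot 1\right) - \left(0 + 3\right) = 0 \left(-1 + 1 + 6\right) - 3 = 0 \cdot 6 - 3 = 0 - 3 = -3$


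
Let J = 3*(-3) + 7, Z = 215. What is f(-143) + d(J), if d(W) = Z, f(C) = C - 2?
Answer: 70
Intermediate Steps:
f(C) = -2 + C
J = -2 (J = -9 + 7 = -2)
d(W) = 215
f(-143) + d(J) = (-2 - 143) + 215 = -145 + 215 = 70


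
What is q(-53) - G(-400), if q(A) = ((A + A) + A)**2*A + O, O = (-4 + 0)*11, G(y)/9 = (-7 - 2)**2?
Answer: -1340666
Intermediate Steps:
G(y) = 729 (G(y) = 9*(-7 - 2)**2 = 9*(-9)**2 = 9*81 = 729)
O = -44 (O = -4*11 = -44)
q(A) = -44 + 9*A**3 (q(A) = ((A + A) + A)**2*A - 44 = (2*A + A)**2*A - 44 = (3*A)**2*A - 44 = (9*A**2)*A - 44 = 9*A**3 - 44 = -44 + 9*A**3)
q(-53) - G(-400) = (-44 + 9*(-53)**3) - 1*729 = (-44 + 9*(-148877)) - 729 = (-44 - 1339893) - 729 = -1339937 - 729 = -1340666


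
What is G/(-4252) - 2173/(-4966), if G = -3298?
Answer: 3202183/2639429 ≈ 1.2132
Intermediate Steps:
G/(-4252) - 2173/(-4966) = -3298/(-4252) - 2173/(-4966) = -3298*(-1/4252) - 2173*(-1/4966) = 1649/2126 + 2173/4966 = 3202183/2639429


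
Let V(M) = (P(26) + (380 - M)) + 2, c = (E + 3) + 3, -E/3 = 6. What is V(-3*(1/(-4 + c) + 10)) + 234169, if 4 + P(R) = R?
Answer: 3753645/16 ≈ 2.3460e+5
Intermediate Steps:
E = -18 (E = -3*6 = -18)
c = -12 (c = (-18 + 3) + 3 = -15 + 3 = -12)
P(R) = -4 + R
V(M) = 404 - M (V(M) = ((-4 + 26) + (380 - M)) + 2 = (22 + (380 - M)) + 2 = (402 - M) + 2 = 404 - M)
V(-3*(1/(-4 + c) + 10)) + 234169 = (404 - (-3)*(1/(-4 - 12) + 10)) + 234169 = (404 - (-3)*(1/(-16) + 10)) + 234169 = (404 - (-3)*(-1/16 + 10)) + 234169 = (404 - (-3)*159/16) + 234169 = (404 - 1*(-477/16)) + 234169 = (404 + 477/16) + 234169 = 6941/16 + 234169 = 3753645/16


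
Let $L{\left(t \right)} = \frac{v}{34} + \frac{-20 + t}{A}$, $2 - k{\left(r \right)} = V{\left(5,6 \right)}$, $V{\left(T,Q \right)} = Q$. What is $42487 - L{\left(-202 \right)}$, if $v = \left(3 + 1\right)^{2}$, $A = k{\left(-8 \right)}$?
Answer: $\frac{1442655}{34} \approx 42431.0$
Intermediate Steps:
$k{\left(r \right)} = -4$ ($k{\left(r \right)} = 2 - 6 = -4$)
$A = -4$
$v = 16$ ($v = 4^{2} = 16$)
$L{\left(t \right)} = \frac{93}{17} - \frac{t}{4}$ ($L{\left(t \right)} = \frac{16}{34} + \frac{-20 + t}{-4} = 16 \cdot \frac{1}{34} + \left(-20 + t\right) \left(- \frac{1}{4}\right) = \frac{8}{17} - \left(-5 + \frac{t}{4}\right) = \frac{93}{17} - \frac{t}{4}$)
$42487 - L{\left(-202 \right)} = 42487 - \left(\frac{93}{17} - - \frac{101}{2}\right) = 42487 - \left(\frac{93}{17} + \frac{101}{2}\right) = 42487 - \frac{1903}{34} = \frac{1442655}{34}$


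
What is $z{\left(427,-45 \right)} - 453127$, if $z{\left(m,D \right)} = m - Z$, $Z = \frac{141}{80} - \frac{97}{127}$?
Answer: $- \frac{4599442147}{10160} \approx -4.527 \cdot 10^{5}$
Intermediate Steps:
$Z = \frac{10147}{10160}$ ($Z = 141 \cdot \frac{1}{80} - \frac{97}{127} = \frac{141}{80} - \frac{97}{127} = \frac{10147}{10160} \approx 0.99872$)
$z{\left(m,D \right)} = - \frac{10147}{10160} + m$ ($z{\left(m,D \right)} = m - \frac{10147}{10160} = - \frac{10147}{10160} + m$)
$z{\left(427,-45 \right)} - 453127 = \left(- \frac{10147}{10160} + 427\right) - 453127 = \frac{4328173}{10160} - 453127 = - \frac{4599442147}{10160}$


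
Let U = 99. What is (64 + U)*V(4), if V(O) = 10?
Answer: 1630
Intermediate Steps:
(64 + U)*V(4) = (64 + 99)*10 = 163*10 = 1630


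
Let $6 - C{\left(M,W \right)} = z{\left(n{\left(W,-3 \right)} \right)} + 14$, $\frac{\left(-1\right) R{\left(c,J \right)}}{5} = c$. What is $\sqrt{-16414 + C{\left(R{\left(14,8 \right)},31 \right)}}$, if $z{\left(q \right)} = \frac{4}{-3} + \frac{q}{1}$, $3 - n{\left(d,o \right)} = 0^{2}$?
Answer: $\frac{i \sqrt{147813}}{3} \approx 128.15 i$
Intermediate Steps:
$n{\left(d,o \right)} = 3$ ($n{\left(d,o \right)} = 3 - 0^{2} = 3 - 0 = 3 + 0 = 3$)
$z{\left(q \right)} = - \frac{4}{3} + q$ ($z{\left(q \right)} = 4 \left(- \frac{1}{3}\right) + q 1 = - \frac{4}{3} + q$)
$R{\left(c,J \right)} = - 5 c$
$C{\left(M,W \right)} = - \frac{29}{3}$ ($C{\left(M,W \right)} = 6 - \left(\left(- \frac{4}{3} + 3\right) + 14\right) = 6 - \left(\frac{5}{3} + 14\right) = 6 - \frac{47}{3} = - \frac{29}{3}$)
$\sqrt{-16414 + C{\left(R{\left(14,8 \right)},31 \right)}} = \sqrt{-16414 - \frac{29}{3}} = \sqrt{- \frac{49271}{3}} = \frac{i \sqrt{147813}}{3}$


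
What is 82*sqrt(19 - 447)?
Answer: 164*I*sqrt(107) ≈ 1696.4*I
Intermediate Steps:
82*sqrt(19 - 447) = 82*sqrt(-428) = 82*(2*I*sqrt(107)) = 164*I*sqrt(107)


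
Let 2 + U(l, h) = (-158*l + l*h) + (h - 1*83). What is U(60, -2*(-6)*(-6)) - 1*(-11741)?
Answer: -2216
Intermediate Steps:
U(l, h) = -85 + h - 158*l + h*l (U(l, h) = -2 + ((-158*l + l*h) + (h - 1*83)) = -2 + ((-158*l + h*l) + (h - 83)) = -2 + ((-158*l + h*l) + (-83 + h)) = -2 + (-83 + h - 158*l + h*l) = -85 + h - 158*l + h*l)
U(60, -2*(-6)*(-6)) - 1*(-11741) = (-85 - 2*(-6)*(-6) - 158*60 + (-2*(-6)*(-6))*60) - 1*(-11741) = (-85 + 12*(-6) - 9480 + (12*(-6))*60) + 11741 = (-85 - 72 - 9480 - 72*60) + 11741 = (-85 - 72 - 9480 - 4320) + 11741 = -13957 + 11741 = -2216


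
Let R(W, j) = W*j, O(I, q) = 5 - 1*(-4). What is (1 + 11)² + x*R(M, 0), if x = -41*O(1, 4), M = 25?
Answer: 144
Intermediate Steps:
O(I, q) = 9 (O(I, q) = 5 + 4 = 9)
x = -369 (x = -41*9 = -369)
(1 + 11)² + x*R(M, 0) = (1 + 11)² - 9225*0 = 12² - 369*0 = 144 + 0 = 144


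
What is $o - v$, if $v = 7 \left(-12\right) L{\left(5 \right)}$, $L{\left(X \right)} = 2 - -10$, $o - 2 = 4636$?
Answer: $5646$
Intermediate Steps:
$o = 4638$ ($o = 2 + 4636 = 4638$)
$L{\left(X \right)} = 12$ ($L{\left(X \right)} = 2 + 10 = 12$)
$v = -1008$ ($v = 7 \left(-12\right) 12 = \left(-84\right) 12 = -1008$)
$o - v = 4638 - -1008 = 4638 + 1008 = 5646$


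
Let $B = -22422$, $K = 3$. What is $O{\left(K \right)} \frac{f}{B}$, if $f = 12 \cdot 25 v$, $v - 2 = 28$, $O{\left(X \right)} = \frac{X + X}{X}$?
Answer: $- \frac{3000}{3737} \approx -0.80278$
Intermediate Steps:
$O{\left(X \right)} = 2$ ($O{\left(X \right)} = \frac{2 X}{X} = 2$)
$v = 30$ ($v = 2 + 28 = 30$)
$f = 9000$ ($f = 12 \cdot 25 \cdot 30 = 300 \cdot 30 = 9000$)
$O{\left(K \right)} \frac{f}{B} = 2 \frac{9000}{-22422} = 2 \cdot 9000 \left(- \frac{1}{22422}\right) = 2 \left(- \frac{1500}{3737}\right) = - \frac{3000}{3737}$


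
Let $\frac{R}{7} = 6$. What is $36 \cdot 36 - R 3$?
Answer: $-163296$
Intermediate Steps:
$R = 42$ ($R = 7 \cdot 6 = 42$)
$36 \cdot 36 - R 3 = 36 \cdot 36 \left(-1\right) 42 \cdot 3 = 1296 \left(\left(-42\right) 3\right) = 1296 \left(-126\right) = -163296$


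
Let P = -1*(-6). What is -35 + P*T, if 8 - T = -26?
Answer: 169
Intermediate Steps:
T = 34 (T = 8 - 1*(-26) = 8 + 26 = 34)
P = 6
-35 + P*T = -35 + 6*34 = -35 + 204 = 169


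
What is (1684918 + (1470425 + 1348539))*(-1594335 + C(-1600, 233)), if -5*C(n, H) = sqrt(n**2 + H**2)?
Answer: -7180696708470 - 4503882*sqrt(2614289)/5 ≈ -7.1822e+12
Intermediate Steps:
C(n, H) = -sqrt(H**2 + n**2)/5 (C(n, H) = -sqrt(n**2 + H**2)/5 = -sqrt(H**2 + n**2)/5)
(1684918 + (1470425 + 1348539))*(-1594335 + C(-1600, 233)) = (1684918 + (1470425 + 1348539))*(-1594335 - sqrt(233**2 + (-1600)**2)/5) = (1684918 + 2818964)*(-1594335 - sqrt(54289 + 2560000)/5) = 4503882*(-1594335 - sqrt(2614289)/5) = -7180696708470 - 4503882*sqrt(2614289)/5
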